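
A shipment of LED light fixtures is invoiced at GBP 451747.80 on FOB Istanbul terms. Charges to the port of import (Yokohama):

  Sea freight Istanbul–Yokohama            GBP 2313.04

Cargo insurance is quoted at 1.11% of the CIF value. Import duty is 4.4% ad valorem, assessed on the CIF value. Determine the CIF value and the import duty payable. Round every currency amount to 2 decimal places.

CIF value: GBP 459157.49; import duty: GBP 20202.93

Let C be the CIF value. C = FOB price + freight + 1.11% × C
C − 1.11% × C = 451747.80 + 2313.04
0.9889 × C = 454060.84
C = 454060.84 / 0.9889 = 459157.49
Insurance premium = 1.11% × 459157.49 = 5096.65
Import duty = 459157.49 × 4.4% = 20202.93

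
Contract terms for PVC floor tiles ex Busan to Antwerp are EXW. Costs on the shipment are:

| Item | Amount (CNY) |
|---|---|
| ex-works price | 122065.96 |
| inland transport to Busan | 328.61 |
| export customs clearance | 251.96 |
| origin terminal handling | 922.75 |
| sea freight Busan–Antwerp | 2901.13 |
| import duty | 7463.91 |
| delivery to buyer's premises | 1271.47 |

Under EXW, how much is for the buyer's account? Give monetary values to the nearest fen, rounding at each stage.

Buyer's account: CNY 13139.83

EXW: the seller makes goods available at their premises; the buyer bears all onward costs.
Seller's account: goods 122065.96 = 122065.96
Buyer's account: inland to port 328.61 + export clearance 251.96 + origin terminal 922.75 + freight 2901.13 + duty 7463.91 + delivery 1271.47 = 13139.83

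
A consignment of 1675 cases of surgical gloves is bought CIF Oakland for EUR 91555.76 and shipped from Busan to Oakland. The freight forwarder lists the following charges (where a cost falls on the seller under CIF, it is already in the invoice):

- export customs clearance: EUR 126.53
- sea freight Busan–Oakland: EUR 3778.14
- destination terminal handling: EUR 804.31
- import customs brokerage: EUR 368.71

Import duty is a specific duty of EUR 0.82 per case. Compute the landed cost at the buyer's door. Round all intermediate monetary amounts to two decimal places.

Total landed cost: EUR 94102.28

CIF: the seller pays costs through ocean freight and marine insurance to the destination port.
Already in the invoice (seller's account under CIF): export clearance, freight — exclude.
The CIF price already equals the CIF value: 91555.76
Import duty = 1675 × 0.82 = 1373.50
Buyer bears: destination terminal 804.31 + brokerage 368.71 + duty 1373.50 = 2546.52
Landed cost = invoice 91555.76 + 2546.52 = 94102.28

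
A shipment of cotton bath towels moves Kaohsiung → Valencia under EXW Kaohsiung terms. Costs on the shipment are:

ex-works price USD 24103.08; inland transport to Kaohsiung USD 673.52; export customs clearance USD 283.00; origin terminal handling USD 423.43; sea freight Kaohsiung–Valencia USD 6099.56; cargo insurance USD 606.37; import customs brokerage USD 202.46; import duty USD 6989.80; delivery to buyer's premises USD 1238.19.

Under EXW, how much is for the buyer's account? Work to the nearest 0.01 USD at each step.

Buyer's account: USD 16516.33

EXW: the seller makes goods available at their premises; the buyer bears all onward costs.
Seller's account: goods 24103.08 = 24103.08
Buyer's account: inland to port 673.52 + export clearance 283.00 + origin terminal 423.43 + freight 6099.56 + insurance 606.37 + brokerage 202.46 + duty 6989.80 + delivery 1238.19 = 16516.33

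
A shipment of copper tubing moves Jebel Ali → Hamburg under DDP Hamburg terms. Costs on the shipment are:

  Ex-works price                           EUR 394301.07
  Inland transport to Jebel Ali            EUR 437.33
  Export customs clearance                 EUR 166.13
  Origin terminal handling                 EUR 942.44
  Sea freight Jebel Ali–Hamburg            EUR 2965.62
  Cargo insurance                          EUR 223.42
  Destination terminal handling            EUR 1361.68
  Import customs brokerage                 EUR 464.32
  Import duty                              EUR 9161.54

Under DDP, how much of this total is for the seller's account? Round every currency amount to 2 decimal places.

Seller's account: EUR 410023.55

DDP: the seller bears all costs including import duty.
Seller's account: goods 394301.07 + inland to port 437.33 + export clearance 166.13 + origin terminal 942.44 + freight 2965.62 + insurance 223.42 + destination terminal 1361.68 + brokerage 464.32 + duty 9161.54 = 410023.55
Buyer's account: 0.00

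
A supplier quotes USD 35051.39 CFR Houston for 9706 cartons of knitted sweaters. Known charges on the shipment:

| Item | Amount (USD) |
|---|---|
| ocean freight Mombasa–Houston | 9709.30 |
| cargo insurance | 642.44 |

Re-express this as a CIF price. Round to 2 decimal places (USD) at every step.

CIF price: USD 35693.83

Not relevant to the conversion: freight — on the seller under both CFR and CIF; already in the CFR price and stays in the CIF price.
From CFR to CIF, the seller additionally bears: insurance.
CIF price = 35051.39 + 642.44 = 35693.83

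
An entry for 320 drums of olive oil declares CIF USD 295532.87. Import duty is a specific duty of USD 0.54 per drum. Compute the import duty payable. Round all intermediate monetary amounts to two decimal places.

Import duty: USD 172.80

Import duty = 320 × 0.54 = 172.80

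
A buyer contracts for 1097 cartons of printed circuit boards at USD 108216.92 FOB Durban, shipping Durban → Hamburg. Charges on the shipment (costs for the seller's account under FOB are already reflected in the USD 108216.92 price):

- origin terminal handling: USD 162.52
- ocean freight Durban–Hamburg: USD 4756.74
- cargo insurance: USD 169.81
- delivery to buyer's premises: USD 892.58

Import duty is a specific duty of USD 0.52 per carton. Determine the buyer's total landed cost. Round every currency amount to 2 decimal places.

Total landed cost: USD 114606.49

FOB: the seller bears costs until goods are on board at the origin port; the buyer bears freight, insurance and all costs thereafter.
Already in the invoice (seller's account under FOB): origin terminal — exclude.
CIF value = FOB price + freight + insurance = 108216.92 + 4756.74 + 169.81 = 113143.47
Import duty = 1097 × 0.52 = 570.44
Buyer bears: freight 4756.74 + insurance 169.81 + delivery 892.58 + duty 570.44 = 6389.57
Landed cost = invoice 108216.92 + 6389.57 = 114606.49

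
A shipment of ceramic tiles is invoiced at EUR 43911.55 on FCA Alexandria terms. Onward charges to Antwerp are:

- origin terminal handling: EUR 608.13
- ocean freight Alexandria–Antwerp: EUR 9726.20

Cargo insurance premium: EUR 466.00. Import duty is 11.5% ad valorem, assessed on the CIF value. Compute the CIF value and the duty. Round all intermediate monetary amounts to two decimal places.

CIF = FCA price + pre-shipment costs + freight + insurance
CIF = 43911.55 + 608.13 + 9726.20 + 466.00 = 54711.88
Import duty = 54711.88 × 11.5% = 6291.87

CIF value: EUR 54711.88; import duty: EUR 6291.87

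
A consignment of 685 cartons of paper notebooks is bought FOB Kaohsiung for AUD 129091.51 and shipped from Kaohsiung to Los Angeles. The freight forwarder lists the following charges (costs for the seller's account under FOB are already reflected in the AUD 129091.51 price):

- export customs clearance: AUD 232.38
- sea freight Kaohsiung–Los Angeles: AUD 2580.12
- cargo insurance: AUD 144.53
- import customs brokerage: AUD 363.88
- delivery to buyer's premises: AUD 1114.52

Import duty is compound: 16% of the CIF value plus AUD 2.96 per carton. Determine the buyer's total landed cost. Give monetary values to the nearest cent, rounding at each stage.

FOB: the seller bears costs until goods are on board at the origin port; the buyer bears freight, insurance and all costs thereafter.
Already in the invoice (seller's account under FOB): export clearance — exclude.
CIF value = FOB price + freight + insurance = 129091.51 + 2580.12 + 144.53 = 131816.16
Ad valorem component: 131816.16 × 16% = 21090.59
Specific component: 685 × 2.96 = 2027.60
Import duty = 21090.59 + 2027.60 = 23118.19
Buyer bears: freight 2580.12 + insurance 144.53 + brokerage 363.88 + delivery 1114.52 + duty 23118.19 = 27321.24
Landed cost = invoice 129091.51 + 27321.24 = 156412.75

Total landed cost: AUD 156412.75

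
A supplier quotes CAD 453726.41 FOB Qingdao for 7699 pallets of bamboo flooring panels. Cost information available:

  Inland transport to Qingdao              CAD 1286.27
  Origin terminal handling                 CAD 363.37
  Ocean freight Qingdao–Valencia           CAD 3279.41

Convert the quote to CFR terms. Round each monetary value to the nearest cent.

CFR price: CAD 457005.82

Not relevant to the conversion: origin terminal, inland to port — on the seller under both FOB and CFR; already in the FOB price and stays in the CFR price.
From FOB to CFR, the seller additionally bears: freight.
CFR price = 453726.41 + 3279.41 = 457005.82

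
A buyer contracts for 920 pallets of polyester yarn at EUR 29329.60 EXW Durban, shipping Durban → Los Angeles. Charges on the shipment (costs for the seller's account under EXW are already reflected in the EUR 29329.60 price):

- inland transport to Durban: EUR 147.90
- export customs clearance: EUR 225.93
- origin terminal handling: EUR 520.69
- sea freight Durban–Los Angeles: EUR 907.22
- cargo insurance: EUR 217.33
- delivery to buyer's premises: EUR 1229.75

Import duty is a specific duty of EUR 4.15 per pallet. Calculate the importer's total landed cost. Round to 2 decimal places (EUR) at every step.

EXW: the seller makes goods available at their premises; the buyer bears all onward costs.
CIF value = EXW price + inland to port + export clearance + origin terminal + freight + insurance = 29329.60 + 147.90 + 225.93 + 520.69 + 907.22 + 217.33 = 31348.67
Import duty = 920 × 4.15 = 3818.00
Buyer bears: inland to port 147.90 + export clearance 225.93 + origin terminal 520.69 + freight 907.22 + insurance 217.33 + delivery 1229.75 + duty 3818.00 = 7066.82
Landed cost = invoice 29329.60 + 7066.82 = 36396.42

Total landed cost: EUR 36396.42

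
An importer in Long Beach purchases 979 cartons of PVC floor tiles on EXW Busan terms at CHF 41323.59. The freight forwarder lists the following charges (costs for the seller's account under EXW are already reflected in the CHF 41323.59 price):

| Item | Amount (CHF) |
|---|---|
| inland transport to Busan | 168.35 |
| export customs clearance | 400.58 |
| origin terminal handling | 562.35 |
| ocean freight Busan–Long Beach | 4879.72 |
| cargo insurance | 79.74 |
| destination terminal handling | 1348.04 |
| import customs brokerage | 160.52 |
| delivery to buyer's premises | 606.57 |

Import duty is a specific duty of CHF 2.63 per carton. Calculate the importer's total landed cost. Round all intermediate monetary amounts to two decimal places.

Total landed cost: CHF 52104.23

EXW: the seller makes goods available at their premises; the buyer bears all onward costs.
CIF value = EXW price + inland to port + export clearance + origin terminal + freight + insurance = 41323.59 + 168.35 + 400.58 + 562.35 + 4879.72 + 79.74 = 47414.33
Import duty = 979 × 2.63 = 2574.77
Buyer bears: inland to port 168.35 + export clearance 400.58 + origin terminal 562.35 + freight 4879.72 + insurance 79.74 + destination terminal 1348.04 + brokerage 160.52 + delivery 606.57 + duty 2574.77 = 10780.64
Landed cost = invoice 41323.59 + 10780.64 = 52104.23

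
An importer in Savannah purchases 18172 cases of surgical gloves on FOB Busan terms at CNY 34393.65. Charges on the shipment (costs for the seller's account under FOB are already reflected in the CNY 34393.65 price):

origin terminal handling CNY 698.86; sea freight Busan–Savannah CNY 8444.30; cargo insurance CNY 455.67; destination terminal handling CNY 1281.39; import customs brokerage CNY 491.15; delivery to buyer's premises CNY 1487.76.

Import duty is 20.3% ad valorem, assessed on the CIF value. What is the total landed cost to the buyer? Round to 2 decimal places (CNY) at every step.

Total landed cost: CNY 55342.52

FOB: the seller bears costs until goods are on board at the origin port; the buyer bears freight, insurance and all costs thereafter.
Already in the invoice (seller's account under FOB): origin terminal — exclude.
CIF value = FOB price + freight + insurance = 34393.65 + 8444.30 + 455.67 = 43293.62
Import duty = 43293.62 × 20.3% = 8788.60
Buyer bears: freight 8444.30 + insurance 455.67 + destination terminal 1281.39 + brokerage 491.15 + delivery 1487.76 + duty 8788.60 = 20948.87
Landed cost = invoice 34393.65 + 20948.87 = 55342.52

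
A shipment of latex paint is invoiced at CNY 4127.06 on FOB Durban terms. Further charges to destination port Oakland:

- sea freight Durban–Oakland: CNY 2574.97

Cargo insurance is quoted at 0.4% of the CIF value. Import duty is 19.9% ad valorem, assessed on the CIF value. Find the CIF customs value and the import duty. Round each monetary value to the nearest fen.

Let C be the CIF value. C = FOB price + freight + 0.4% × C
C − 0.4% × C = 4127.06 + 2574.97
0.996 × C = 6702.03
C = 6702.03 / 0.996 = 6728.95
Insurance premium = 0.4% × 6728.95 = 26.92
Import duty = 6728.95 × 19.9% = 1339.06

CIF value: CNY 6728.95; import duty: CNY 1339.06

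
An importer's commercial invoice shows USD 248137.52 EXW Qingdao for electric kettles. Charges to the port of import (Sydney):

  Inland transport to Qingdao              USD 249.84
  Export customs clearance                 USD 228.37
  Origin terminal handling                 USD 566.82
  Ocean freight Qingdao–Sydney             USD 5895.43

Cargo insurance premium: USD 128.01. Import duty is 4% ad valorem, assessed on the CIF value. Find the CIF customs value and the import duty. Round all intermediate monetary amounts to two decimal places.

CIF = EXW price + pre-shipment costs + freight + insurance
CIF = 248137.52 + 249.84 + 228.37 + 566.82 + 5895.43 + 128.01 = 255205.99
Import duty = 255205.99 × 4% = 10208.24

CIF value: USD 255205.99; import duty: USD 10208.24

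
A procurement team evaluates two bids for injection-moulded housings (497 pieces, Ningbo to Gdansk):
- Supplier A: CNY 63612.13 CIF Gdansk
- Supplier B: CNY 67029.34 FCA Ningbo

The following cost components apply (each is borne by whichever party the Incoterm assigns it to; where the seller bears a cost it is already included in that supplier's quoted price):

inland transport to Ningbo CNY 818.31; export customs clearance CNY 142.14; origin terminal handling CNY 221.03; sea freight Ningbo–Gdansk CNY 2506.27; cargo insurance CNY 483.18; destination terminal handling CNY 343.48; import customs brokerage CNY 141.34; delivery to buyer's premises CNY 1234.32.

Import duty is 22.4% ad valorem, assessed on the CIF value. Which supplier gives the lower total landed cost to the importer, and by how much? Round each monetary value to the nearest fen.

Supplier A is cheaper by CNY 8112.29

Supplier A (CIF):
The CIF price already equals the CIF value: 63612.13
Import duty = 63612.13 × 22.4% = 14249.12
Buyer bears (A): 343.48 + 141.34 + 1234.32 = 1719.14
Landed cost (A) = invoice 63612.13 + 1719.14 + duty 14249.12 = 79580.39
Supplier B (FCA):
CIF value = FCA price + origin terminal + freight + insurance = 67029.34 + 221.03 + 2506.27 + 483.18 = 70239.82
Import duty = 70239.82 × 22.4% = 15733.72
Buyer bears (B): 221.03 + 2506.27 + 483.18 + 343.48 + 141.34 + 1234.32 = 4929.62
Landed cost (B) = invoice 67029.34 + 4929.62 + duty 15733.72 = 87692.68
Difference = |79580.39 − 87692.68| = 8112.29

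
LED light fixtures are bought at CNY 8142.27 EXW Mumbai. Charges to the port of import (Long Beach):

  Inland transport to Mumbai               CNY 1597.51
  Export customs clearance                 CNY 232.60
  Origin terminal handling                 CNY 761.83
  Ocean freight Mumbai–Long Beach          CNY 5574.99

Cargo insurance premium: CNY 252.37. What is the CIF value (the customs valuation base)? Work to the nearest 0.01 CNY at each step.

CIF value: CNY 16561.57

CIF = EXW price + pre-shipment costs + freight + insurance
CIF = 8142.27 + 1597.51 + 232.60 + 761.83 + 5574.99 + 252.37 = 16561.57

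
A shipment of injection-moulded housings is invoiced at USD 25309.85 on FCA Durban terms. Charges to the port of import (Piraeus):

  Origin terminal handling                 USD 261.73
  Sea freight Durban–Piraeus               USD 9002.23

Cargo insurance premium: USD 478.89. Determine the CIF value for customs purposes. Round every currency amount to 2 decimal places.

CIF = FCA price + pre-shipment costs + freight + insurance
CIF = 25309.85 + 261.73 + 9002.23 + 478.89 = 35052.70

CIF value: USD 35052.70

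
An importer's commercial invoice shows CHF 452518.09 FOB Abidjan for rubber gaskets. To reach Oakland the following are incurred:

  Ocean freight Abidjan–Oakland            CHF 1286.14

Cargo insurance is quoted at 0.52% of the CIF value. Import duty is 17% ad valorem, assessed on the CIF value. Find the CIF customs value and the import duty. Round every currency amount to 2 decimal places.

CIF value: CHF 456176.35; import duty: CHF 77549.98

Let C be the CIF value. C = FOB price + freight + 0.52% × C
C − 0.52% × C = 452518.09 + 1286.14
0.9948 × C = 453804.23
C = 453804.23 / 0.9948 = 456176.35
Insurance premium = 0.52% × 456176.35 = 2372.12
Import duty = 456176.35 × 17% = 77549.98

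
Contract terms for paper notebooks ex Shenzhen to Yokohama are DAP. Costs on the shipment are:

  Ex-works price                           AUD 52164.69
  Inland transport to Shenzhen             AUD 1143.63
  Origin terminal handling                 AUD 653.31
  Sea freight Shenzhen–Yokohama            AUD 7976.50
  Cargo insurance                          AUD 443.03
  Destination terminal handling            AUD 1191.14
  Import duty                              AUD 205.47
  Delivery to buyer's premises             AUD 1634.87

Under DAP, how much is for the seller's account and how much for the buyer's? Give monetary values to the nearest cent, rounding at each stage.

Seller: AUD 65207.17; buyer: AUD 205.47

DAP: the seller bears all costs to the named destination except import duty and clearance.
Seller's account: goods 52164.69 + inland to port 1143.63 + origin terminal 653.31 + freight 7976.50 + insurance 443.03 + destination terminal 1191.14 + delivery 1634.87 = 65207.17
Buyer's account: duty 205.47 = 205.47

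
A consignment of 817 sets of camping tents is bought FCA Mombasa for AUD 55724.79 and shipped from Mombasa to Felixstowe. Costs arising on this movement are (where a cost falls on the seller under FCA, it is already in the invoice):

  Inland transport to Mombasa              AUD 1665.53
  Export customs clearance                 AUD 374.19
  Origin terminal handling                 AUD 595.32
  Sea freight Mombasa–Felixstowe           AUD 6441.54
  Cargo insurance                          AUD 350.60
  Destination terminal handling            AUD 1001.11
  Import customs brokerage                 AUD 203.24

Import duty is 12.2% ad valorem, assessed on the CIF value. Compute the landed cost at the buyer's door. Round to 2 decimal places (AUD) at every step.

Total landed cost: AUD 72016.29

FCA: the seller delivers export-cleared goods to the carrier; the buyer bears costs from that point.
Already in the invoice (seller's account under FCA): inland to port, export clearance — exclude.
CIF value = FCA price + origin terminal + freight + insurance = 55724.79 + 595.32 + 6441.54 + 350.60 = 63112.25
Import duty = 63112.25 × 12.2% = 7699.69
Buyer bears: origin terminal 595.32 + freight 6441.54 + insurance 350.60 + destination terminal 1001.11 + brokerage 203.24 + duty 7699.69 = 16291.50
Landed cost = invoice 55724.79 + 16291.50 = 72016.29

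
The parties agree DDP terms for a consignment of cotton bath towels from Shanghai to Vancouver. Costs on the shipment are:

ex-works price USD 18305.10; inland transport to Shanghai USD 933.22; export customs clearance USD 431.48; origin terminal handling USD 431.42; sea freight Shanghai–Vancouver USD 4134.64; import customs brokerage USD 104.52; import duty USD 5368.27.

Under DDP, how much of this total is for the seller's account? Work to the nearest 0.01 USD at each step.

DDP: the seller bears all costs including import duty.
Seller's account: goods 18305.10 + inland to port 933.22 + export clearance 431.48 + origin terminal 431.42 + freight 4134.64 + brokerage 104.52 + duty 5368.27 = 29708.65
Buyer's account: 0.00

Seller's account: USD 29708.65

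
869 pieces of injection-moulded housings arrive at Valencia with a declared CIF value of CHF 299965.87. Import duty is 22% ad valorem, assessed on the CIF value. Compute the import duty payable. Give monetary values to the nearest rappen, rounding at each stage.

Import duty = 299965.87 × 22% = 65992.49

Import duty: CHF 65992.49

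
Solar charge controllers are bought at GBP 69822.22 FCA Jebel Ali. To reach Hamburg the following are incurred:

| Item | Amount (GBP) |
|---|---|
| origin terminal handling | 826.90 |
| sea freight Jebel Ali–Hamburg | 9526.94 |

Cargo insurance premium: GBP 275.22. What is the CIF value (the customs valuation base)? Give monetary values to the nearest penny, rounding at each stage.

CIF value: GBP 80451.28

CIF = FCA price + pre-shipment costs + freight + insurance
CIF = 69822.22 + 826.90 + 9526.94 + 275.22 = 80451.28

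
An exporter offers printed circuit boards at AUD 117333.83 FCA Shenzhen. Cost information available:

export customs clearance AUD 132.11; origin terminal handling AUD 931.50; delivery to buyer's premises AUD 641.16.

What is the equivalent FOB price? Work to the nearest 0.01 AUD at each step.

FOB price: AUD 118265.33

Not relevant to the conversion: export clearance — on the seller under both FCA and FOB; already in the FCA price and stays in the FOB price. delivery — on the buyer under both terms; not part of either seller's price.
From FCA to FOB, the seller additionally bears: origin terminal.
FOB price = 117333.83 + 931.50 = 118265.33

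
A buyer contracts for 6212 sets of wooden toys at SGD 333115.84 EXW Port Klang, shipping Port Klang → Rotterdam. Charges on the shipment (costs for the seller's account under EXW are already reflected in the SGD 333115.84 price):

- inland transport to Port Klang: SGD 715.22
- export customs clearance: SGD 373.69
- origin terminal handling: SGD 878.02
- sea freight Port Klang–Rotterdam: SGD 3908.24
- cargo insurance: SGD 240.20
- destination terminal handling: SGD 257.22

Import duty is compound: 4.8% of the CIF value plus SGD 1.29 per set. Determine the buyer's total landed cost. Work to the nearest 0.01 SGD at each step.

EXW: the seller makes goods available at their premises; the buyer bears all onward costs.
CIF value = EXW price + inland to port + export clearance + origin terminal + freight + insurance = 333115.84 + 715.22 + 373.69 + 878.02 + 3908.24 + 240.20 = 339231.21
Ad valorem component: 339231.21 × 4.8% = 16283.10
Specific component: 6212 × 1.29 = 8013.48
Import duty = 16283.10 + 8013.48 = 24296.58
Buyer bears: inland to port 715.22 + export clearance 373.69 + origin terminal 878.02 + freight 3908.24 + insurance 240.20 + destination terminal 257.22 + duty 24296.58 = 30669.17
Landed cost = invoice 333115.84 + 30669.17 = 363785.01

Total landed cost: SGD 363785.01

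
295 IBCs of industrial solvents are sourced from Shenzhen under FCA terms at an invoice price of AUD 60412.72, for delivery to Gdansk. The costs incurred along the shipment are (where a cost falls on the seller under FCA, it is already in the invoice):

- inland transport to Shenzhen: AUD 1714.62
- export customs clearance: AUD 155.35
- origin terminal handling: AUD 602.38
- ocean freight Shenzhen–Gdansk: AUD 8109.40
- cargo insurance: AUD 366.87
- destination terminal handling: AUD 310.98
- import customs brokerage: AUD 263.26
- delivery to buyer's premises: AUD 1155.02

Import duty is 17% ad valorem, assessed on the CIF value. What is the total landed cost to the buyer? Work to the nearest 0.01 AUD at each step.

FCA: the seller delivers export-cleared goods to the carrier; the buyer bears costs from that point.
Already in the invoice (seller's account under FCA): inland to port, export clearance — exclude.
CIF value = FCA price + origin terminal + freight + insurance = 60412.72 + 602.38 + 8109.40 + 366.87 = 69491.37
Import duty = 69491.37 × 17% = 11813.53
Buyer bears: origin terminal 602.38 + freight 8109.40 + insurance 366.87 + destination terminal 310.98 + brokerage 263.26 + delivery 1155.02 + duty 11813.53 = 22621.44
Landed cost = invoice 60412.72 + 22621.44 = 83034.16

Total landed cost: AUD 83034.16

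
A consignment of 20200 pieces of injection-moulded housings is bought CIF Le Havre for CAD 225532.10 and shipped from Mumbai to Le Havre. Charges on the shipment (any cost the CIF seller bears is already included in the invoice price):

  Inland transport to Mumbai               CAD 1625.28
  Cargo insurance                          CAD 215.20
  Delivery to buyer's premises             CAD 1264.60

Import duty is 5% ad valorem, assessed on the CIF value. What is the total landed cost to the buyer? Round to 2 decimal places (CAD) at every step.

Total landed cost: CAD 238073.31

CIF: the seller pays costs through ocean freight and marine insurance to the destination port.
Already in the invoice (seller's account under CIF): inland to port, insurance — exclude.
The CIF price already equals the CIF value: 225532.10
Import duty = 225532.10 × 5% = 11276.61
Buyer bears: delivery 1264.60 + duty 11276.61 = 12541.21
Landed cost = invoice 225532.10 + 12541.21 = 238073.31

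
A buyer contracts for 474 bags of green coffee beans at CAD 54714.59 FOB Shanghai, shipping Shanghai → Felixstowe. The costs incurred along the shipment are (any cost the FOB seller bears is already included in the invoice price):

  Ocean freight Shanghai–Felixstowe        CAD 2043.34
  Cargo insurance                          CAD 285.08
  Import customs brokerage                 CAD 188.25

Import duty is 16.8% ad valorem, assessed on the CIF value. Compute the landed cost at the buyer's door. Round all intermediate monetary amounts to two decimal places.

Total landed cost: CAD 66814.49

FOB: the seller bears costs until goods are on board at the origin port; the buyer bears freight, insurance and all costs thereafter.
CIF value = FOB price + freight + insurance = 54714.59 + 2043.34 + 285.08 = 57043.01
Import duty = 57043.01 × 16.8% = 9583.23
Buyer bears: freight 2043.34 + insurance 285.08 + brokerage 188.25 + duty 9583.23 = 12099.90
Landed cost = invoice 54714.59 + 12099.90 = 66814.49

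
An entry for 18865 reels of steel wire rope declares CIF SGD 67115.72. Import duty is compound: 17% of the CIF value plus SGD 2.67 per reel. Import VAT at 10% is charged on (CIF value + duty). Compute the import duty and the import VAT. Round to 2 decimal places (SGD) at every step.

Ad valorem component: 67115.72 × 17% = 11409.67
Specific component: 18865 × 2.67 = 50369.55
Import duty = 11409.67 + 50369.55 = 61779.22
VAT base = CIF + duty = 67115.72 + 61779.22 = 128894.94
Import VAT = 128894.94 × 10% = 12889.49

Import duty: SGD 61779.22; import VAT: SGD 12889.49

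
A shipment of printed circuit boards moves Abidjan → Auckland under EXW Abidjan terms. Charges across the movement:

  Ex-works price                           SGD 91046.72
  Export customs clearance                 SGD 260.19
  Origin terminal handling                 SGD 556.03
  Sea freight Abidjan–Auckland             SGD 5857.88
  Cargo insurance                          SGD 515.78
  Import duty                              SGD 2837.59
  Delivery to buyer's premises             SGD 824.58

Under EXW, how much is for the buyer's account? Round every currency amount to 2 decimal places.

Buyer's account: SGD 10852.05

EXW: the seller makes goods available at their premises; the buyer bears all onward costs.
Seller's account: goods 91046.72 = 91046.72
Buyer's account: export clearance 260.19 + origin terminal 556.03 + freight 5857.88 + insurance 515.78 + duty 2837.59 + delivery 824.58 = 10852.05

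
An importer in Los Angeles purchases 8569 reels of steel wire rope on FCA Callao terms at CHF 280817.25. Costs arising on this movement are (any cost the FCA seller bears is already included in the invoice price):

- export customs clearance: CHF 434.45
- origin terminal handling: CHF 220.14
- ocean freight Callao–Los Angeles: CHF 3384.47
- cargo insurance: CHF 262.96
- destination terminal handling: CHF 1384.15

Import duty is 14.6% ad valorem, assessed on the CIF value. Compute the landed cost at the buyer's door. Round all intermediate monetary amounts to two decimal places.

Total landed cost: CHF 327632.95

FCA: the seller delivers export-cleared goods to the carrier; the buyer bears costs from that point.
Already in the invoice (seller's account under FCA): export clearance — exclude.
CIF value = FCA price + origin terminal + freight + insurance = 280817.25 + 220.14 + 3384.47 + 262.96 = 284684.82
Import duty = 284684.82 × 14.6% = 41563.98
Buyer bears: origin terminal 220.14 + freight 3384.47 + insurance 262.96 + destination terminal 1384.15 + duty 41563.98 = 46815.70
Landed cost = invoice 280817.25 + 46815.70 = 327632.95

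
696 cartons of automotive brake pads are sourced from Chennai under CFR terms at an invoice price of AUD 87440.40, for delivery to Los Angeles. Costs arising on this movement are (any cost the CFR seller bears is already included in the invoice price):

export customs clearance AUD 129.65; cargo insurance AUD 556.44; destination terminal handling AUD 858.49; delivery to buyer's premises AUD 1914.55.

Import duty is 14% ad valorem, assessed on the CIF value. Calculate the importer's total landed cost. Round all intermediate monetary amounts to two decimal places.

Total landed cost: AUD 103089.44

CFR: the seller pays costs through ocean freight to the destination port, but not insurance.
Already in the invoice (seller's account under CFR): export clearance — exclude.
CIF value = CFR price + insurance = 87440.40 + 556.44 = 87996.84
Import duty = 87996.84 × 14% = 12319.56
Buyer bears: insurance 556.44 + destination terminal 858.49 + delivery 1914.55 + duty 12319.56 = 15649.04
Landed cost = invoice 87440.40 + 15649.04 = 103089.44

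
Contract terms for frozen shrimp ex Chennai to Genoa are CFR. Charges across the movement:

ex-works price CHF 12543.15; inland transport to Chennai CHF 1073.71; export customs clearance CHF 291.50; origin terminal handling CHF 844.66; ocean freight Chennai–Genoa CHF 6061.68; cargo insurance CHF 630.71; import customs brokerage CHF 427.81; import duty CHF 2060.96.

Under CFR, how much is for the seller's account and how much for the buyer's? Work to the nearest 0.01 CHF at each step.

CFR: the seller pays costs through ocean freight to the destination port, but not insurance.
Seller's account: goods 12543.15 + inland to port 1073.71 + export clearance 291.50 + origin terminal 844.66 + freight 6061.68 = 20814.70
Buyer's account: insurance 630.71 + brokerage 427.81 + duty 2060.96 = 3119.48

Seller: CHF 20814.70; buyer: CHF 3119.48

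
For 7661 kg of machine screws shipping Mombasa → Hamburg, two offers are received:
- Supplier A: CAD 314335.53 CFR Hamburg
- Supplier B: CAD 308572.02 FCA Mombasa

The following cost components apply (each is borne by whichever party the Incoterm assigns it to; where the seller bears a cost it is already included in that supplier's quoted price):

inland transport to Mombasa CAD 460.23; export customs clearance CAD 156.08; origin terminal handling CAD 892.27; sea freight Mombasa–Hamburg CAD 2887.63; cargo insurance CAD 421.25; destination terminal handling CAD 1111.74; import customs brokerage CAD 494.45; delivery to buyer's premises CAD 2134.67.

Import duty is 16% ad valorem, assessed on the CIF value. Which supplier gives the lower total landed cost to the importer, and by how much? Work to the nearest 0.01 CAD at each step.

Supplier B is cheaper by CAD 2300.98

Supplier A (CFR):
CIF value = CFR price + insurance = 314335.53 + 421.25 = 314756.78
Import duty = 314756.78 × 16% = 50361.08
Buyer bears (A): 421.25 + 1111.74 + 494.45 + 2134.67 = 4162.11
Landed cost (A) = invoice 314335.53 + 4162.11 + duty 50361.08 = 368858.72
Supplier B (FCA):
CIF value = FCA price + origin terminal + freight + insurance = 308572.02 + 892.27 + 2887.63 + 421.25 = 312773.17
Import duty = 312773.17 × 16% = 50043.71
Buyer bears (B): 892.27 + 2887.63 + 421.25 + 1111.74 + 494.45 + 2134.67 = 7942.01
Landed cost (B) = invoice 308572.02 + 7942.01 + duty 50043.71 = 366557.74
Difference = |368858.72 − 366557.74| = 2300.98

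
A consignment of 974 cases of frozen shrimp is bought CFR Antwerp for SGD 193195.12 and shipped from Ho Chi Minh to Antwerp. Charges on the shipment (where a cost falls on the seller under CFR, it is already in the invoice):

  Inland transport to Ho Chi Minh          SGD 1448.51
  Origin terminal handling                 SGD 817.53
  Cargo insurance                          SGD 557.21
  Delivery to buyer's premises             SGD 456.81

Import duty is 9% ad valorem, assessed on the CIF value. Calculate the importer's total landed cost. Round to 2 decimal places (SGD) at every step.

Total landed cost: SGD 211646.85

CFR: the seller pays costs through ocean freight to the destination port, but not insurance.
Already in the invoice (seller's account under CFR): inland to port, origin terminal — exclude.
CIF value = CFR price + insurance = 193195.12 + 557.21 = 193752.33
Import duty = 193752.33 × 9% = 17437.71
Buyer bears: insurance 557.21 + delivery 456.81 + duty 17437.71 = 18451.73
Landed cost = invoice 193195.12 + 18451.73 = 211646.85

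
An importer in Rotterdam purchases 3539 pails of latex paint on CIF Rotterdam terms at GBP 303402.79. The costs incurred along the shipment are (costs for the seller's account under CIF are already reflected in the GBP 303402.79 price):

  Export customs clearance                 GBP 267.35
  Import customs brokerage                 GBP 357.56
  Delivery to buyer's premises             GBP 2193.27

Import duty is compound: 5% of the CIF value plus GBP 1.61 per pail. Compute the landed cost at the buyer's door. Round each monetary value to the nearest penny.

CIF: the seller pays costs through ocean freight and marine insurance to the destination port.
Already in the invoice (seller's account under CIF): export clearance — exclude.
The CIF price already equals the CIF value: 303402.79
Ad valorem component: 303402.79 × 5% = 15170.14
Specific component: 3539 × 1.61 = 5697.79
Import duty = 15170.14 + 5697.79 = 20867.93
Buyer bears: brokerage 357.56 + delivery 2193.27 + duty 20867.93 = 23418.76
Landed cost = invoice 303402.79 + 23418.76 = 326821.55

Total landed cost: GBP 326821.55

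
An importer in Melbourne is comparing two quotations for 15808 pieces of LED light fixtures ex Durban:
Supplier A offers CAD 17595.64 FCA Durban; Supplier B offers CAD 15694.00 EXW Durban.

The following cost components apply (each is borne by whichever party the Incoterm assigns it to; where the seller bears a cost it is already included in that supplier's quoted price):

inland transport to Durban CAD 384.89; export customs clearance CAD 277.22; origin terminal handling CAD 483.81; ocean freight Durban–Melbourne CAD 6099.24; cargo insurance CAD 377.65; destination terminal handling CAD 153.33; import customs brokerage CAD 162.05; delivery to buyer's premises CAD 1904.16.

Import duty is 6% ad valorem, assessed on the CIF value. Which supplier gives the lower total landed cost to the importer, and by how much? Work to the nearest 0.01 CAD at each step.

Supplier B is cheaper by CAD 1313.90

Supplier A (FCA):
CIF value = FCA price + origin terminal + freight + insurance = 17595.64 + 483.81 + 6099.24 + 377.65 = 24556.34
Import duty = 24556.34 × 6% = 1473.38
Buyer bears (A): 483.81 + 6099.24 + 377.65 + 153.33 + 162.05 + 1904.16 = 9180.24
Landed cost (A) = invoice 17595.64 + 9180.24 + duty 1473.38 = 28249.26
Supplier B (EXW):
CIF value = EXW price + inland to port + export clearance + origin terminal + freight + insurance = 15694.00 + 384.89 + 277.22 + 483.81 + 6099.24 + 377.65 = 23316.81
Import duty = 23316.81 × 6% = 1399.01
Buyer bears (B): 384.89 + 277.22 + 483.81 + 6099.24 + 377.65 + 153.33 + 162.05 + 1904.16 = 9842.35
Landed cost (B) = invoice 15694.00 + 9842.35 + duty 1399.01 = 26935.36
Difference = |28249.26 − 26935.36| = 1313.90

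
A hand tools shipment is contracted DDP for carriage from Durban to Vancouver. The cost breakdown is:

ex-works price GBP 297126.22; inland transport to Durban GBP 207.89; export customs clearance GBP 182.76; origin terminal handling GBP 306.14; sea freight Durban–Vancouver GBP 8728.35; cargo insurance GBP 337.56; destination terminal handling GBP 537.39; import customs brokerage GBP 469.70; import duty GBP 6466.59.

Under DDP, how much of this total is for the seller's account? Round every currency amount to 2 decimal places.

Seller's account: GBP 314362.60

DDP: the seller bears all costs including import duty.
Seller's account: goods 297126.22 + inland to port 207.89 + export clearance 182.76 + origin terminal 306.14 + freight 8728.35 + insurance 337.56 + destination terminal 537.39 + brokerage 469.70 + duty 6466.59 = 314362.60
Buyer's account: 0.00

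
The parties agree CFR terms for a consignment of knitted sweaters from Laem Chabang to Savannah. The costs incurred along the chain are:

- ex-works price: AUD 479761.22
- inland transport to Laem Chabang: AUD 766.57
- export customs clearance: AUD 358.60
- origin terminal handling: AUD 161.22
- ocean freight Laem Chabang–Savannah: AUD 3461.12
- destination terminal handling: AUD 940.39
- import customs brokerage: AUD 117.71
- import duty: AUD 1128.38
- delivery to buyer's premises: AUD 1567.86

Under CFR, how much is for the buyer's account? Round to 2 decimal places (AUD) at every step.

CFR: the seller pays costs through ocean freight to the destination port, but not insurance.
Seller's account: goods 479761.22 + inland to port 766.57 + export clearance 358.60 + origin terminal 161.22 + freight 3461.12 = 484508.73
Buyer's account: destination terminal 940.39 + brokerage 117.71 + duty 1128.38 + delivery 1567.86 = 3754.34

Buyer's account: AUD 3754.34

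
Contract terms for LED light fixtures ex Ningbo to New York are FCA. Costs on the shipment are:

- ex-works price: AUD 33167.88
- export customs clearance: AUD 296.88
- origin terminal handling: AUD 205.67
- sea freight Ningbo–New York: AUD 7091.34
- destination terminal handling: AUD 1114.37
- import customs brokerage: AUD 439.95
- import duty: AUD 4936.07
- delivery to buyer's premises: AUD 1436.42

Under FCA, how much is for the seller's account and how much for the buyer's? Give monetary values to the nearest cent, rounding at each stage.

FCA: the seller delivers export-cleared goods to the carrier; the buyer bears costs from that point.
Seller's account: goods 33167.88 + export clearance 296.88 = 33464.76
Buyer's account: origin terminal 205.67 + freight 7091.34 + destination terminal 1114.37 + brokerage 439.95 + duty 4936.07 + delivery 1436.42 = 15223.82

Seller: AUD 33464.76; buyer: AUD 15223.82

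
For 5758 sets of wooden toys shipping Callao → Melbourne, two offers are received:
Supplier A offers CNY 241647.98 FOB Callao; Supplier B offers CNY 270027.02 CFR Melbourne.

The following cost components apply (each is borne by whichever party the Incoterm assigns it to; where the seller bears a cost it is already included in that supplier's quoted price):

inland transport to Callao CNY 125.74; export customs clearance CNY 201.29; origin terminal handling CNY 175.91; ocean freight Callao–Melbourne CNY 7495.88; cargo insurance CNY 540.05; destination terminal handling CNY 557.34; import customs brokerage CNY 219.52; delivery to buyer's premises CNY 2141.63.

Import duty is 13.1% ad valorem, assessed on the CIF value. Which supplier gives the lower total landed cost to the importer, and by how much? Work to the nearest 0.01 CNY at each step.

Supplier A (FOB):
CIF value = FOB price + freight + insurance = 241647.98 + 7495.88 + 540.05 = 249683.91
Import duty = 249683.91 × 13.1% = 32708.59
Buyer bears (A): 7495.88 + 540.05 + 557.34 + 219.52 + 2141.63 = 10954.42
Landed cost (A) = invoice 241647.98 + 10954.42 + duty 32708.59 = 285310.99
Supplier B (CFR):
CIF value = CFR price + insurance = 270027.02 + 540.05 = 270567.07
Import duty = 270567.07 × 13.1% = 35444.29
Buyer bears (B): 540.05 + 557.34 + 219.52 + 2141.63 = 3458.54
Landed cost (B) = invoice 270027.02 + 3458.54 + duty 35444.29 = 308929.85
Difference = |285310.99 − 308929.85| = 23618.86

Supplier A is cheaper by CNY 23618.86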